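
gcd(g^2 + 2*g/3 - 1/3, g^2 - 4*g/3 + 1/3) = g - 1/3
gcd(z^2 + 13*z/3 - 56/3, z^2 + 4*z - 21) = z + 7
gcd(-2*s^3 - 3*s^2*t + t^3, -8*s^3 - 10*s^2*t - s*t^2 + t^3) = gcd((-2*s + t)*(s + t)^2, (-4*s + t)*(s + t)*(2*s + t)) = s + t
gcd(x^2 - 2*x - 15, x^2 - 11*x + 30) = x - 5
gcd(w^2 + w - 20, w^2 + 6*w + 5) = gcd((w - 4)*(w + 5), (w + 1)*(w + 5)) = w + 5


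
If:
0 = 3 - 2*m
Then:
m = 3/2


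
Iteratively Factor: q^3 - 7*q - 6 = (q - 3)*(q^2 + 3*q + 2) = (q - 3)*(q + 1)*(q + 2)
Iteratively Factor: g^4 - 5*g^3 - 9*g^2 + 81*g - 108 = (g + 4)*(g^3 - 9*g^2 + 27*g - 27) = (g - 3)*(g + 4)*(g^2 - 6*g + 9) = (g - 3)^2*(g + 4)*(g - 3)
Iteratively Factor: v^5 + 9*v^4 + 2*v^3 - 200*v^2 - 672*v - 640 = (v + 2)*(v^4 + 7*v^3 - 12*v^2 - 176*v - 320) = (v - 5)*(v + 2)*(v^3 + 12*v^2 + 48*v + 64) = (v - 5)*(v + 2)*(v + 4)*(v^2 + 8*v + 16) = (v - 5)*(v + 2)*(v + 4)^2*(v + 4)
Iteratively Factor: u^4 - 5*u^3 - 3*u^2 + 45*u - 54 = (u - 2)*(u^3 - 3*u^2 - 9*u + 27) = (u - 3)*(u - 2)*(u^2 - 9) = (u - 3)^2*(u - 2)*(u + 3)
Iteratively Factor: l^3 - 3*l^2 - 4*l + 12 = (l - 3)*(l^2 - 4) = (l - 3)*(l - 2)*(l + 2)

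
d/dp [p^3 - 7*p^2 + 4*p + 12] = 3*p^2 - 14*p + 4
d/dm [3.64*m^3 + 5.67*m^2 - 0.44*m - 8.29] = 10.92*m^2 + 11.34*m - 0.44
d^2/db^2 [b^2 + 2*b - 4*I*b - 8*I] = 2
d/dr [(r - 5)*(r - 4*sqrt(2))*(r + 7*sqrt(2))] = 3*r^2 - 10*r + 6*sqrt(2)*r - 56 - 15*sqrt(2)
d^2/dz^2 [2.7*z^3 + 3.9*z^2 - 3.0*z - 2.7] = 16.2*z + 7.8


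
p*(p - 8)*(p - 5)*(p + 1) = p^4 - 12*p^3 + 27*p^2 + 40*p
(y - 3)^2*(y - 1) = y^3 - 7*y^2 + 15*y - 9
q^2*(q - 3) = q^3 - 3*q^2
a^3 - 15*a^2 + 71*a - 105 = (a - 7)*(a - 5)*(a - 3)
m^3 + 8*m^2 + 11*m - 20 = (m - 1)*(m + 4)*(m + 5)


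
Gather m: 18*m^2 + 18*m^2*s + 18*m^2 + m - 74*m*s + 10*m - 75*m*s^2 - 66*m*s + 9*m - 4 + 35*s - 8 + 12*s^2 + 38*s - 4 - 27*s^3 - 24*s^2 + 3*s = m^2*(18*s + 36) + m*(-75*s^2 - 140*s + 20) - 27*s^3 - 12*s^2 + 76*s - 16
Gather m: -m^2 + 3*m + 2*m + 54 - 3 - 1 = -m^2 + 5*m + 50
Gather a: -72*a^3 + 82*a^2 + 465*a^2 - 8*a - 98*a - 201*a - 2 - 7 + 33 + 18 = -72*a^3 + 547*a^2 - 307*a + 42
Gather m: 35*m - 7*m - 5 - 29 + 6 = 28*m - 28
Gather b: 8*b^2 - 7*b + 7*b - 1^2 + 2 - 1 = 8*b^2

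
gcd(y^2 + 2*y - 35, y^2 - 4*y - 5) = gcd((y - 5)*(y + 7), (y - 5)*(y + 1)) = y - 5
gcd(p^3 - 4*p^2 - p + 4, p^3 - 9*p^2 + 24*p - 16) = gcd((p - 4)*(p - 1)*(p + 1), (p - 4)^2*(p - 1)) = p^2 - 5*p + 4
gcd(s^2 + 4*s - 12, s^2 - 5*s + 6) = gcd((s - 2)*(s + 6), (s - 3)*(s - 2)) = s - 2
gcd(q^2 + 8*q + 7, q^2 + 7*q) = q + 7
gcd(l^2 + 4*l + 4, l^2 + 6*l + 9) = 1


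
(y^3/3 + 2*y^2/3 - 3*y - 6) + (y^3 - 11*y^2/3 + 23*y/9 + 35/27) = 4*y^3/3 - 3*y^2 - 4*y/9 - 127/27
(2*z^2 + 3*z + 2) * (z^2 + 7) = 2*z^4 + 3*z^3 + 16*z^2 + 21*z + 14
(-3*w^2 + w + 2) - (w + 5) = -3*w^2 - 3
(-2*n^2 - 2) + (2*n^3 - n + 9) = 2*n^3 - 2*n^2 - n + 7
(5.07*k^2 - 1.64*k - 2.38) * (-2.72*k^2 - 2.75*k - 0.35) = -13.7904*k^4 - 9.4817*k^3 + 9.2091*k^2 + 7.119*k + 0.833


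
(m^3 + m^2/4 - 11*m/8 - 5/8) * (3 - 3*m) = -3*m^4 + 9*m^3/4 + 39*m^2/8 - 9*m/4 - 15/8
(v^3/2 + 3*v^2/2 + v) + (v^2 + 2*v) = v^3/2 + 5*v^2/2 + 3*v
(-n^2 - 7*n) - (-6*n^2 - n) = 5*n^2 - 6*n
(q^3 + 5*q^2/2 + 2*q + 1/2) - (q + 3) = q^3 + 5*q^2/2 + q - 5/2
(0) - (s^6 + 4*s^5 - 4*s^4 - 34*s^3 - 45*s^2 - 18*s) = -s^6 - 4*s^5 + 4*s^4 + 34*s^3 + 45*s^2 + 18*s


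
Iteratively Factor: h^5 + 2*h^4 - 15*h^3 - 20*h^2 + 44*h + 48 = (h + 4)*(h^4 - 2*h^3 - 7*h^2 + 8*h + 12) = (h - 2)*(h + 4)*(h^3 - 7*h - 6) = (h - 3)*(h - 2)*(h + 4)*(h^2 + 3*h + 2) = (h - 3)*(h - 2)*(h + 2)*(h + 4)*(h + 1)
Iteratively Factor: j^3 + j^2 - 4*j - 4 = (j + 1)*(j^2 - 4) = (j - 2)*(j + 1)*(j + 2)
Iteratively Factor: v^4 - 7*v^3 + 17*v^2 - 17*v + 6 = (v - 1)*(v^3 - 6*v^2 + 11*v - 6) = (v - 2)*(v - 1)*(v^2 - 4*v + 3) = (v - 3)*(v - 2)*(v - 1)*(v - 1)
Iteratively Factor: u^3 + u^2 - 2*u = (u + 2)*(u^2 - u) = u*(u + 2)*(u - 1)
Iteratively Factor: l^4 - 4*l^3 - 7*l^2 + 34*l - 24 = (l + 3)*(l^3 - 7*l^2 + 14*l - 8) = (l - 1)*(l + 3)*(l^2 - 6*l + 8) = (l - 4)*(l - 1)*(l + 3)*(l - 2)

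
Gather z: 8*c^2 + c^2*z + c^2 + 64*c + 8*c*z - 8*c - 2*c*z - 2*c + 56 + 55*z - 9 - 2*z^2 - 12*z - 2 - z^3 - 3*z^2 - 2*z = 9*c^2 + 54*c - z^3 - 5*z^2 + z*(c^2 + 6*c + 41) + 45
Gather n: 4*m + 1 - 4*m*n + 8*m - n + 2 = 12*m + n*(-4*m - 1) + 3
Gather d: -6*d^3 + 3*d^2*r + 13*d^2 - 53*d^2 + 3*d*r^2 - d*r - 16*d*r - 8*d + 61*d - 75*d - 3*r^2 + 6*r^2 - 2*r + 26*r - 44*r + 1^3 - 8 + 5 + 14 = -6*d^3 + d^2*(3*r - 40) + d*(3*r^2 - 17*r - 22) + 3*r^2 - 20*r + 12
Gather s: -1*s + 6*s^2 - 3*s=6*s^2 - 4*s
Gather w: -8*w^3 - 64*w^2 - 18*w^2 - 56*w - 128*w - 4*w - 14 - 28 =-8*w^3 - 82*w^2 - 188*w - 42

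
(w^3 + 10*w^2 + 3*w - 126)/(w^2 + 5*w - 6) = (w^2 + 4*w - 21)/(w - 1)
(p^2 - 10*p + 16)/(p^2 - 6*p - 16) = (p - 2)/(p + 2)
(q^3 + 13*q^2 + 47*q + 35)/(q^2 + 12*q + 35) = q + 1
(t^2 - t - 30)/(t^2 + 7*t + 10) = (t - 6)/(t + 2)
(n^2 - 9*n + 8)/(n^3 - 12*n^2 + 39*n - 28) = (n - 8)/(n^2 - 11*n + 28)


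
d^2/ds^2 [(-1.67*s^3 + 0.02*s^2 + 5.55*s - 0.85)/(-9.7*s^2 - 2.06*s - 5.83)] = (5.6843418860808e-14*s^4 - 1218.306436*s^3 + 606.983316*s^2 + 2325.625278*s + 43.026644)/(912.673*s^6 + 581.4762*s^5 + 1769.12286*s^4 + 707.712176*s^3 + 1063.297554*s^2 + 210.051402*s + 198.155287)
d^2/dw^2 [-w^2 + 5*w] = -2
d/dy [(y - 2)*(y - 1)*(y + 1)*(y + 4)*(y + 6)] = 5*y^4 + 32*y^3 + 9*y^2 - 112*y - 4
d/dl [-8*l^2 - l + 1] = -16*l - 1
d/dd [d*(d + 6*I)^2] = 3*(d + 2*I)*(d + 6*I)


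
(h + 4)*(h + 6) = h^2 + 10*h + 24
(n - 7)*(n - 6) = n^2 - 13*n + 42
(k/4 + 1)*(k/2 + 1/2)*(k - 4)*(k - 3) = k^4/8 - k^3/4 - 19*k^2/8 + 4*k + 6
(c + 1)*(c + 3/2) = c^2 + 5*c/2 + 3/2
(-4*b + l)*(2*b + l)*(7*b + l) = -56*b^3 - 22*b^2*l + 5*b*l^2 + l^3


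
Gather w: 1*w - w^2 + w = -w^2 + 2*w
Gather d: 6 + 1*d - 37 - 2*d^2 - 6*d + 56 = -2*d^2 - 5*d + 25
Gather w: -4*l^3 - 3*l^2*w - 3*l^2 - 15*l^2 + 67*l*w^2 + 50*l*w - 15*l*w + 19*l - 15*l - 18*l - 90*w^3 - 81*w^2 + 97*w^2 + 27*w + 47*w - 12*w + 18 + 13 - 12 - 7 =-4*l^3 - 18*l^2 - 14*l - 90*w^3 + w^2*(67*l + 16) + w*(-3*l^2 + 35*l + 62) + 12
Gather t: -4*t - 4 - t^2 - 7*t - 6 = -t^2 - 11*t - 10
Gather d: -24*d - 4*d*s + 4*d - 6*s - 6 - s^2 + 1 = d*(-4*s - 20) - s^2 - 6*s - 5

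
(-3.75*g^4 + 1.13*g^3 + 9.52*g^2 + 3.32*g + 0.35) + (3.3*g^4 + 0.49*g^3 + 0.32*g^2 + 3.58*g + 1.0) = -0.45*g^4 + 1.62*g^3 + 9.84*g^2 + 6.9*g + 1.35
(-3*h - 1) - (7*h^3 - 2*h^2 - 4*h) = -7*h^3 + 2*h^2 + h - 1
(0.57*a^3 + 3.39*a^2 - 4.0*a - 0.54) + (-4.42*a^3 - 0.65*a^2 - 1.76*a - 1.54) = -3.85*a^3 + 2.74*a^2 - 5.76*a - 2.08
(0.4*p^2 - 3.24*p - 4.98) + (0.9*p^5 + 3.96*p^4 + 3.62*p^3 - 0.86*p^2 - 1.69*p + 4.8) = 0.9*p^5 + 3.96*p^4 + 3.62*p^3 - 0.46*p^2 - 4.93*p - 0.180000000000001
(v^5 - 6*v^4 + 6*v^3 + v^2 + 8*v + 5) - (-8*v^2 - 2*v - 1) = v^5 - 6*v^4 + 6*v^3 + 9*v^2 + 10*v + 6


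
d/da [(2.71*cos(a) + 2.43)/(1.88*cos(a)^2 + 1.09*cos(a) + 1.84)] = (5.0948*cos(a)^2 + 9.1368*cos(a) - 2.3377)*sin(a)/(3.5344*cos(a)^4 + 4.0984*cos(a)^3 + 8.1065*cos(a)^2 + 4.0112*cos(a) + 3.3856)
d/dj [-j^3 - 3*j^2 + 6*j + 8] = -3*j^2 - 6*j + 6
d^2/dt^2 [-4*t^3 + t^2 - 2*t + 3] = 2 - 24*t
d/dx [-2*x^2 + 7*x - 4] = 7 - 4*x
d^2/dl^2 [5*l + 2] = 0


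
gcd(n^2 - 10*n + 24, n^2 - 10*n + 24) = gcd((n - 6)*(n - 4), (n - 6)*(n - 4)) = n^2 - 10*n + 24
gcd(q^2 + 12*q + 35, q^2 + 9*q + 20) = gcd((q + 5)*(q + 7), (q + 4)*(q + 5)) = q + 5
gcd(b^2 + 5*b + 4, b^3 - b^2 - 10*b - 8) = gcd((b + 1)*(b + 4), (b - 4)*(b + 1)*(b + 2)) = b + 1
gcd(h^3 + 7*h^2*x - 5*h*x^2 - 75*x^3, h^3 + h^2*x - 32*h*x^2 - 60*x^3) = h + 5*x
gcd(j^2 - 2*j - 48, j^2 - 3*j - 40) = j - 8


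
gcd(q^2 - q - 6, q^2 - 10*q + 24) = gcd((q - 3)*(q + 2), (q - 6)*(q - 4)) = 1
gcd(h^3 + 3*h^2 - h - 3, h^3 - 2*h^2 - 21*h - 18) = h^2 + 4*h + 3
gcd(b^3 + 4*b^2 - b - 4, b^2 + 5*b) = 1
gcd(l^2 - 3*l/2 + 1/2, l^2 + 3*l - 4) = l - 1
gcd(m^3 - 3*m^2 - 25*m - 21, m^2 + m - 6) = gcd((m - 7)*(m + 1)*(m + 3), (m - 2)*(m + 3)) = m + 3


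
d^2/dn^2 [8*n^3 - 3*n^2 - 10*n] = 48*n - 6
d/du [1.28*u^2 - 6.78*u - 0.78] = 2.56*u - 6.78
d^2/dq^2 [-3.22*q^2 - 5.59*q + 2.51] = -6.44000000000000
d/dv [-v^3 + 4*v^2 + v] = -3*v^2 + 8*v + 1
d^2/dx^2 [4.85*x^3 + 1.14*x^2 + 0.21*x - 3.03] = 29.1*x + 2.28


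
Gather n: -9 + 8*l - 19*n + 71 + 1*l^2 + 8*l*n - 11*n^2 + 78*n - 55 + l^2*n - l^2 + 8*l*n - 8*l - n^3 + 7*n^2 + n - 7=-n^3 - 4*n^2 + n*(l^2 + 16*l + 60)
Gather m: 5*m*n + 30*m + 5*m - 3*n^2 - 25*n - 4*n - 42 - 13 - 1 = m*(5*n + 35) - 3*n^2 - 29*n - 56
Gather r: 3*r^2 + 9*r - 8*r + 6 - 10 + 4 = 3*r^2 + r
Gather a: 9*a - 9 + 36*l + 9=9*a + 36*l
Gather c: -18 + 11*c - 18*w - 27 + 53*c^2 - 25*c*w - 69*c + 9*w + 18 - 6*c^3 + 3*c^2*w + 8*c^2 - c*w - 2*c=-6*c^3 + c^2*(3*w + 61) + c*(-26*w - 60) - 9*w - 27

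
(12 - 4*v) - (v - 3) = 15 - 5*v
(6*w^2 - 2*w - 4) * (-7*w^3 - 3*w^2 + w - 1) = -42*w^5 - 4*w^4 + 40*w^3 + 4*w^2 - 2*w + 4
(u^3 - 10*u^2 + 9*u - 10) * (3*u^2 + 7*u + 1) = 3*u^5 - 23*u^4 - 42*u^3 + 23*u^2 - 61*u - 10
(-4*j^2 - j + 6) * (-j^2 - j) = 4*j^4 + 5*j^3 - 5*j^2 - 6*j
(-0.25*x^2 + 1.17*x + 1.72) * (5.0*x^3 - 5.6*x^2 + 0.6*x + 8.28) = -1.25*x^5 + 7.25*x^4 + 1.898*x^3 - 11.0*x^2 + 10.7196*x + 14.2416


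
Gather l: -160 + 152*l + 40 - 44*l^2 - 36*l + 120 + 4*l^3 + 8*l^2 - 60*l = 4*l^3 - 36*l^2 + 56*l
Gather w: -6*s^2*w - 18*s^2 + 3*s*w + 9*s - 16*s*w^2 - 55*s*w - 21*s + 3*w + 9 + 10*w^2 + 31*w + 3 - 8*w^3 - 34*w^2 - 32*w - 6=-18*s^2 - 12*s - 8*w^3 + w^2*(-16*s - 24) + w*(-6*s^2 - 52*s + 2) + 6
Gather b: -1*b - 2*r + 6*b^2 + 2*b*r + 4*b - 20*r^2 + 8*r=6*b^2 + b*(2*r + 3) - 20*r^2 + 6*r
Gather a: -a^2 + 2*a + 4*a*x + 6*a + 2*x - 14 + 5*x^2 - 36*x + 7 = -a^2 + a*(4*x + 8) + 5*x^2 - 34*x - 7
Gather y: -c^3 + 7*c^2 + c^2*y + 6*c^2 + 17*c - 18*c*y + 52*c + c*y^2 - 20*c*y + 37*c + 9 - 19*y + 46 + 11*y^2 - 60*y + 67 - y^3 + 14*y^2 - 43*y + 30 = -c^3 + 13*c^2 + 106*c - y^3 + y^2*(c + 25) + y*(c^2 - 38*c - 122) + 152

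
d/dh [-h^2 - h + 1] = -2*h - 1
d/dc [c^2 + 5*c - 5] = 2*c + 5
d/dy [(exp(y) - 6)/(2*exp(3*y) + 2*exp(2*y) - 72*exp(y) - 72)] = (-exp(y) - 7/2)*exp(y)/(exp(4*y) + 14*exp(3*y) + 61*exp(2*y) + 84*exp(y) + 36)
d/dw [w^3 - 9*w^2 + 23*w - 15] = 3*w^2 - 18*w + 23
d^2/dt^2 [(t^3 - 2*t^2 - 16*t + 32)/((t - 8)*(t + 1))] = 54*(t^3 + 8*t^2 - 32*t + 96)/(t^6 - 21*t^5 + 123*t^4 - 7*t^3 - 984*t^2 - 1344*t - 512)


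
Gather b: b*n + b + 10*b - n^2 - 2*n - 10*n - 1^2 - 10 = b*(n + 11) - n^2 - 12*n - 11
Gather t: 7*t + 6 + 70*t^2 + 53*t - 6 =70*t^2 + 60*t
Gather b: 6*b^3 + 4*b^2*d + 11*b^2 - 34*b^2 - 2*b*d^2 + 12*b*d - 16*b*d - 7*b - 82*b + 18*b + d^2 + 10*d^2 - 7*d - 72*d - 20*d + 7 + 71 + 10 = 6*b^3 + b^2*(4*d - 23) + b*(-2*d^2 - 4*d - 71) + 11*d^2 - 99*d + 88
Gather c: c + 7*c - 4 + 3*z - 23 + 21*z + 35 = 8*c + 24*z + 8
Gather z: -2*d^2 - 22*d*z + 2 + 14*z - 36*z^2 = -2*d^2 - 36*z^2 + z*(14 - 22*d) + 2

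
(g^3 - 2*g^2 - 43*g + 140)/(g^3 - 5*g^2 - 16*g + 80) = (g + 7)/(g + 4)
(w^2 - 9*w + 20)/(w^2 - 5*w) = (w - 4)/w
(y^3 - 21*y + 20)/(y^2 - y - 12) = (y^2 + 4*y - 5)/(y + 3)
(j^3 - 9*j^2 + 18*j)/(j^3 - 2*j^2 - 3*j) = (j - 6)/(j + 1)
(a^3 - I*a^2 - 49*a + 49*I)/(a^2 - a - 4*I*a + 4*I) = (a^3 - I*a^2 - 49*a + 49*I)/(a^2 - a - 4*I*a + 4*I)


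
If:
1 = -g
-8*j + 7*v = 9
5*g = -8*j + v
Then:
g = -1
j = 11/12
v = 7/3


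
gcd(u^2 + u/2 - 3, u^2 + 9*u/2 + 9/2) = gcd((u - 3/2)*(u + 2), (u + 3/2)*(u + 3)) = 1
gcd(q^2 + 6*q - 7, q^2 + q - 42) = q + 7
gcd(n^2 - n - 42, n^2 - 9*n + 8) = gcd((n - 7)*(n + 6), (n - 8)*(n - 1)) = 1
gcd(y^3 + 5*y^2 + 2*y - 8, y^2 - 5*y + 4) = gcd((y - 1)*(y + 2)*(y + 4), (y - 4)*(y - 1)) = y - 1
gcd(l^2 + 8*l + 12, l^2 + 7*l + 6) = l + 6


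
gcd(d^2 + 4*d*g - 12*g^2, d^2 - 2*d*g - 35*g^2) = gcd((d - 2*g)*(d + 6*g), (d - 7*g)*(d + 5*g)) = 1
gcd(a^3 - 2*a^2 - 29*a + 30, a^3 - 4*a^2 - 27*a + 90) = a^2 - a - 30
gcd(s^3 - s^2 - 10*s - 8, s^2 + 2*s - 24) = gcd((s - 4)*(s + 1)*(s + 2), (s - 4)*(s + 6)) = s - 4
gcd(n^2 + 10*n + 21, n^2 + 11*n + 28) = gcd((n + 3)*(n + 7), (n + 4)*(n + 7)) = n + 7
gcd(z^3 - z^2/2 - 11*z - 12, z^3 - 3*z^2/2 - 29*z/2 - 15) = z^2 + 7*z/2 + 3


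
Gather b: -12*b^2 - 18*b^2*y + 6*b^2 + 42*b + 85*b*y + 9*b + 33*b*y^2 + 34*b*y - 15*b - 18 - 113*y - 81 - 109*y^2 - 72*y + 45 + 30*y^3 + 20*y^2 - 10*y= b^2*(-18*y - 6) + b*(33*y^2 + 119*y + 36) + 30*y^3 - 89*y^2 - 195*y - 54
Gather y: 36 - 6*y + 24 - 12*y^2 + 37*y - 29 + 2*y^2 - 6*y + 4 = -10*y^2 + 25*y + 35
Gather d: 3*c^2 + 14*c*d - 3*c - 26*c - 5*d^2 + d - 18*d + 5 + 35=3*c^2 - 29*c - 5*d^2 + d*(14*c - 17) + 40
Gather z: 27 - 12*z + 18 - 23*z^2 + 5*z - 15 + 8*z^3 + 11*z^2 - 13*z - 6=8*z^3 - 12*z^2 - 20*z + 24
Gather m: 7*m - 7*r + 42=7*m - 7*r + 42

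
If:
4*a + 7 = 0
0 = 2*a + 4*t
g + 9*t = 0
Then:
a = -7/4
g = -63/8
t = 7/8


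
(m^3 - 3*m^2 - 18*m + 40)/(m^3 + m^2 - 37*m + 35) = (m^2 + 2*m - 8)/(m^2 + 6*m - 7)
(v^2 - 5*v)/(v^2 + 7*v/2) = 2*(v - 5)/(2*v + 7)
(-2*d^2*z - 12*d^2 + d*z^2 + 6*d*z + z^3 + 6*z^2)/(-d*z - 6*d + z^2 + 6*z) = 2*d + z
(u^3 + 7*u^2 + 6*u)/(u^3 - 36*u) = (u + 1)/(u - 6)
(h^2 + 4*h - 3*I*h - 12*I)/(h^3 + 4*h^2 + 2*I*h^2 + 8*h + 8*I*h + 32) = (h - 3*I)/(h^2 + 2*I*h + 8)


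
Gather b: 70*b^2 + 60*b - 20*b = 70*b^2 + 40*b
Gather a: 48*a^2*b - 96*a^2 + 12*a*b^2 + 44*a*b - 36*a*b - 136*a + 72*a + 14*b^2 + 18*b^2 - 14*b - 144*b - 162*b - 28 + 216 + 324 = a^2*(48*b - 96) + a*(12*b^2 + 8*b - 64) + 32*b^2 - 320*b + 512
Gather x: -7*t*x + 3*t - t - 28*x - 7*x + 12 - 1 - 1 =2*t + x*(-7*t - 35) + 10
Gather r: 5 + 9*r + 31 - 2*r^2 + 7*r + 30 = -2*r^2 + 16*r + 66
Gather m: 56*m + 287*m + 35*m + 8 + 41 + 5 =378*m + 54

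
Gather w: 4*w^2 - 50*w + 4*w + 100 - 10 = 4*w^2 - 46*w + 90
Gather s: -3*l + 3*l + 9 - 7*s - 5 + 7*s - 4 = 0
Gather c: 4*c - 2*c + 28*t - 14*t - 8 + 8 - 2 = 2*c + 14*t - 2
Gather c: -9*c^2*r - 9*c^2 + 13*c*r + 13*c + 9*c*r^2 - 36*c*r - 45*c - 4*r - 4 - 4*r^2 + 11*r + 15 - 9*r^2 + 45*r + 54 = c^2*(-9*r - 9) + c*(9*r^2 - 23*r - 32) - 13*r^2 + 52*r + 65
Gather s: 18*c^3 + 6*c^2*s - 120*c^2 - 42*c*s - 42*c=18*c^3 - 120*c^2 - 42*c + s*(6*c^2 - 42*c)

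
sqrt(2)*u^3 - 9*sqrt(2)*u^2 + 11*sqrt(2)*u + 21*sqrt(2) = (u - 7)*(u - 3)*(sqrt(2)*u + sqrt(2))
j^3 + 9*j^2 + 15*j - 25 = (j - 1)*(j + 5)^2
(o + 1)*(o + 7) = o^2 + 8*o + 7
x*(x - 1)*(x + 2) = x^3 + x^2 - 2*x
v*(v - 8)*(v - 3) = v^3 - 11*v^2 + 24*v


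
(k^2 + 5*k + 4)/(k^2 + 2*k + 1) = (k + 4)/(k + 1)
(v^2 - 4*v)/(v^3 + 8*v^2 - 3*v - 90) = v*(v - 4)/(v^3 + 8*v^2 - 3*v - 90)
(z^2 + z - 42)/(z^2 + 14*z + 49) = (z - 6)/(z + 7)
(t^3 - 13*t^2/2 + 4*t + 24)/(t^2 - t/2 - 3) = (t^2 - 8*t + 16)/(t - 2)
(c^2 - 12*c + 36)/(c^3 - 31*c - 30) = (c - 6)/(c^2 + 6*c + 5)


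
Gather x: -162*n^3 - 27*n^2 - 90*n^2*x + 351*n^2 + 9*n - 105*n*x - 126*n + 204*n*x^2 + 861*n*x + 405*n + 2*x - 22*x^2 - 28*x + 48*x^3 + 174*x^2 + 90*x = -162*n^3 + 324*n^2 + 288*n + 48*x^3 + x^2*(204*n + 152) + x*(-90*n^2 + 756*n + 64)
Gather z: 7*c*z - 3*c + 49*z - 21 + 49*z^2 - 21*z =-3*c + 49*z^2 + z*(7*c + 28) - 21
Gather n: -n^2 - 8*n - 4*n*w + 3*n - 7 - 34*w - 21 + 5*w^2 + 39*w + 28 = -n^2 + n*(-4*w - 5) + 5*w^2 + 5*w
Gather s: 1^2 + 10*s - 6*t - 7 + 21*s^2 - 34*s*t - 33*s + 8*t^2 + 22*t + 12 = 21*s^2 + s*(-34*t - 23) + 8*t^2 + 16*t + 6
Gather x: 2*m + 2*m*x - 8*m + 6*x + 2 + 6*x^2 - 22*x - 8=-6*m + 6*x^2 + x*(2*m - 16) - 6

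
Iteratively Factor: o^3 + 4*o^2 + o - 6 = (o + 3)*(o^2 + o - 2) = (o - 1)*(o + 3)*(o + 2)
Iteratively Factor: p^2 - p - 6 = (p - 3)*(p + 2)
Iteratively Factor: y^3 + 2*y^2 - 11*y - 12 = (y - 3)*(y^2 + 5*y + 4) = (y - 3)*(y + 4)*(y + 1)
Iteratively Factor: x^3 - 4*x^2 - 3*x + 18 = (x - 3)*(x^2 - x - 6) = (x - 3)*(x + 2)*(x - 3)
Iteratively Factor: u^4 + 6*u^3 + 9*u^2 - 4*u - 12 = (u - 1)*(u^3 + 7*u^2 + 16*u + 12) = (u - 1)*(u + 2)*(u^2 + 5*u + 6) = (u - 1)*(u + 2)*(u + 3)*(u + 2)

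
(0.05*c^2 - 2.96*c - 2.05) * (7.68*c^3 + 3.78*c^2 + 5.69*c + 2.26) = 0.384*c^5 - 22.5438*c^4 - 26.6483*c^3 - 24.4784*c^2 - 18.3541*c - 4.633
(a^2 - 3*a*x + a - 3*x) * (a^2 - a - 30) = a^4 - 3*a^3*x - 31*a^2 + 93*a*x - 30*a + 90*x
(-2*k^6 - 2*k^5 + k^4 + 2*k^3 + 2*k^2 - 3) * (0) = 0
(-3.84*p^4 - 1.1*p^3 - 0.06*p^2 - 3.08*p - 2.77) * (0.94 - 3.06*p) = 11.7504*p^5 - 0.243599999999999*p^4 - 0.8504*p^3 + 9.3684*p^2 + 5.581*p - 2.6038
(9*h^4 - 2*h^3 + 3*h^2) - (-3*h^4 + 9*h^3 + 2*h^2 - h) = 12*h^4 - 11*h^3 + h^2 + h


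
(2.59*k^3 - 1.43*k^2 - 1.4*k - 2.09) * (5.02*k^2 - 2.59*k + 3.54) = 13.0018*k^5 - 13.8867*k^4 + 5.8443*k^3 - 11.928*k^2 + 0.4571*k - 7.3986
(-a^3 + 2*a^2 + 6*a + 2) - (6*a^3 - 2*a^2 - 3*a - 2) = -7*a^3 + 4*a^2 + 9*a + 4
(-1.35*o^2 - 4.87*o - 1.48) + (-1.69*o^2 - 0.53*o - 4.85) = -3.04*o^2 - 5.4*o - 6.33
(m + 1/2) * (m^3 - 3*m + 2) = m^4 + m^3/2 - 3*m^2 + m/2 + 1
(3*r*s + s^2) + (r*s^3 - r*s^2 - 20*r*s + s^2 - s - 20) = r*s^3 - r*s^2 - 17*r*s + 2*s^2 - s - 20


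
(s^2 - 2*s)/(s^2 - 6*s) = (s - 2)/(s - 6)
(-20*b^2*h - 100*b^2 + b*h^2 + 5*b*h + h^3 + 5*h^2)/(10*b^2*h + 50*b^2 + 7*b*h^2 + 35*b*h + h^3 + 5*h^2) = (-4*b + h)/(2*b + h)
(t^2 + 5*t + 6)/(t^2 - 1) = (t^2 + 5*t + 6)/(t^2 - 1)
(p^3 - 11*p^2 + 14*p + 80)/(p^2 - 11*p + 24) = (p^2 - 3*p - 10)/(p - 3)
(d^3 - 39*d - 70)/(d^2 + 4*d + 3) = (d^3 - 39*d - 70)/(d^2 + 4*d + 3)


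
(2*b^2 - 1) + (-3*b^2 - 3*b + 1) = -b^2 - 3*b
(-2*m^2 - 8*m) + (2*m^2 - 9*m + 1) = 1 - 17*m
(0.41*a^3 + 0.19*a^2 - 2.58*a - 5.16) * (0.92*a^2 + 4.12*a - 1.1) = 0.3772*a^5 + 1.864*a^4 - 2.0418*a^3 - 15.5858*a^2 - 18.4212*a + 5.676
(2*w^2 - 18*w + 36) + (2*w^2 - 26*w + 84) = 4*w^2 - 44*w + 120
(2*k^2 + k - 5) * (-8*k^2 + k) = -16*k^4 - 6*k^3 + 41*k^2 - 5*k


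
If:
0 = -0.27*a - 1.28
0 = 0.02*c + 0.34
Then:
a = -4.74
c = -17.00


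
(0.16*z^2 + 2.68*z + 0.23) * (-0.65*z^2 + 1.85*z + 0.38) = -0.104*z^4 - 1.446*z^3 + 4.8693*z^2 + 1.4439*z + 0.0874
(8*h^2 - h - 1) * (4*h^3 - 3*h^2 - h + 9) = 32*h^5 - 28*h^4 - 9*h^3 + 76*h^2 - 8*h - 9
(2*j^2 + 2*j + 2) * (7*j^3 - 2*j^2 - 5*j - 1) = 14*j^5 + 10*j^4 - 16*j^2 - 12*j - 2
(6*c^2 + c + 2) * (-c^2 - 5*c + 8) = -6*c^4 - 31*c^3 + 41*c^2 - 2*c + 16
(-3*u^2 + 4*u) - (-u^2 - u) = -2*u^2 + 5*u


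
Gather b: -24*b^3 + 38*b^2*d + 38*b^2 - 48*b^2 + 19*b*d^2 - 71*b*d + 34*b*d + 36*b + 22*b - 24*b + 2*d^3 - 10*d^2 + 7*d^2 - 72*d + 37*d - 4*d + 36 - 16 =-24*b^3 + b^2*(38*d - 10) + b*(19*d^2 - 37*d + 34) + 2*d^3 - 3*d^2 - 39*d + 20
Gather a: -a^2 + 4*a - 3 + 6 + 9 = -a^2 + 4*a + 12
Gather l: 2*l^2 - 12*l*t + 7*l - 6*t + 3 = 2*l^2 + l*(7 - 12*t) - 6*t + 3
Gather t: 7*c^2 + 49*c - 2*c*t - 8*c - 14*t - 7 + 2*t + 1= 7*c^2 + 41*c + t*(-2*c - 12) - 6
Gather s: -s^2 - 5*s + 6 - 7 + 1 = -s^2 - 5*s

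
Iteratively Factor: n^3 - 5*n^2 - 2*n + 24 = (n + 2)*(n^2 - 7*n + 12) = (n - 4)*(n + 2)*(n - 3)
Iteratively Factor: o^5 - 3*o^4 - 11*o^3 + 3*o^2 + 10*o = (o)*(o^4 - 3*o^3 - 11*o^2 + 3*o + 10) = o*(o - 5)*(o^3 + 2*o^2 - o - 2) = o*(o - 5)*(o + 2)*(o^2 - 1) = o*(o - 5)*(o + 1)*(o + 2)*(o - 1)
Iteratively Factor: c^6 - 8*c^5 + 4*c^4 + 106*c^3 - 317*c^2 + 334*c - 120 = (c - 5)*(c^5 - 3*c^4 - 11*c^3 + 51*c^2 - 62*c + 24) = (c - 5)*(c - 1)*(c^4 - 2*c^3 - 13*c^2 + 38*c - 24) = (c - 5)*(c - 1)*(c + 4)*(c^3 - 6*c^2 + 11*c - 6) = (c - 5)*(c - 2)*(c - 1)*(c + 4)*(c^2 - 4*c + 3) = (c - 5)*(c - 3)*(c - 2)*(c - 1)*(c + 4)*(c - 1)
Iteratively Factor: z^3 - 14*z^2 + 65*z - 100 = (z - 5)*(z^2 - 9*z + 20) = (z - 5)^2*(z - 4)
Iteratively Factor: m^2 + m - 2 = (m - 1)*(m + 2)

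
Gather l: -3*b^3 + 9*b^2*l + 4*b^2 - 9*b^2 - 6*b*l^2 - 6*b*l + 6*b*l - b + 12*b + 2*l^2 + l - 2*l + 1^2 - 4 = -3*b^3 - 5*b^2 + 11*b + l^2*(2 - 6*b) + l*(9*b^2 - 1) - 3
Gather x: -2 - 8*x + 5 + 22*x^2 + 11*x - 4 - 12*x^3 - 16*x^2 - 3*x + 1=-12*x^3 + 6*x^2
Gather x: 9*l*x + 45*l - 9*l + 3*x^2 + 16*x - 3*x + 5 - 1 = 36*l + 3*x^2 + x*(9*l + 13) + 4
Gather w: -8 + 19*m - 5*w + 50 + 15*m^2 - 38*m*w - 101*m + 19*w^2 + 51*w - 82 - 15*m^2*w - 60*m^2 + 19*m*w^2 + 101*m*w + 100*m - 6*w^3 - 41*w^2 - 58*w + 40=-45*m^2 + 18*m - 6*w^3 + w^2*(19*m - 22) + w*(-15*m^2 + 63*m - 12)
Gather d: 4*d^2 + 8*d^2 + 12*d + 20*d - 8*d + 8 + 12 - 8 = 12*d^2 + 24*d + 12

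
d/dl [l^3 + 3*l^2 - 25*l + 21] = 3*l^2 + 6*l - 25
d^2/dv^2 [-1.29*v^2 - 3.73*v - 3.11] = -2.58000000000000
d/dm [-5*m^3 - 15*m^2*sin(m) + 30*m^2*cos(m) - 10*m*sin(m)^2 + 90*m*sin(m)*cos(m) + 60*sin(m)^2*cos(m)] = -30*m^2*sin(m) - 15*m^2*cos(m) - 15*m^2 - 30*m*sin(m) - 10*m*sin(2*m) + 60*m*cos(m) + 90*m*cos(2*m) - 15*sin(m) + 45*sin(2*m) + 45*sin(3*m) + 5*cos(2*m) - 5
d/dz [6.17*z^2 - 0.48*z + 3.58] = 12.34*z - 0.48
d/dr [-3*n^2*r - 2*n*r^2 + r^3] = -3*n^2 - 4*n*r + 3*r^2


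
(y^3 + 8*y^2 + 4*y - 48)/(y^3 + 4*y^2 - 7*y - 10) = (y^2 + 10*y + 24)/(y^2 + 6*y + 5)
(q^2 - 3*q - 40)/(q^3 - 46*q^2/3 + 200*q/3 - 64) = 3*(q + 5)/(3*q^2 - 22*q + 24)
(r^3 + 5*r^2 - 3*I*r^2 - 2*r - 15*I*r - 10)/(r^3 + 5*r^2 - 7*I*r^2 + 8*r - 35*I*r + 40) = (r^2 - 3*I*r - 2)/(r^2 - 7*I*r + 8)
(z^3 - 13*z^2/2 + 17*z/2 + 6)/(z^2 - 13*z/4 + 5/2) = 2*(2*z^3 - 13*z^2 + 17*z + 12)/(4*z^2 - 13*z + 10)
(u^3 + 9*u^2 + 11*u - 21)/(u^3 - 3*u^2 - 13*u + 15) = (u + 7)/(u - 5)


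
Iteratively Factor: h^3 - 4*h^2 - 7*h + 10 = (h - 1)*(h^2 - 3*h - 10) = (h - 1)*(h + 2)*(h - 5)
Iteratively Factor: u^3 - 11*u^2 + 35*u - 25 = (u - 1)*(u^2 - 10*u + 25) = (u - 5)*(u - 1)*(u - 5)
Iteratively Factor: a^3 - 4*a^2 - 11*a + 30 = (a + 3)*(a^2 - 7*a + 10) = (a - 5)*(a + 3)*(a - 2)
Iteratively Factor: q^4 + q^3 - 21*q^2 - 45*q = (q)*(q^3 + q^2 - 21*q - 45) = q*(q - 5)*(q^2 + 6*q + 9) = q*(q - 5)*(q + 3)*(q + 3)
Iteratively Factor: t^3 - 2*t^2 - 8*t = (t - 4)*(t^2 + 2*t) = t*(t - 4)*(t + 2)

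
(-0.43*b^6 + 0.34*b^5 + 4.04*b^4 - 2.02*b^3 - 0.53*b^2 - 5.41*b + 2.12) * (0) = 0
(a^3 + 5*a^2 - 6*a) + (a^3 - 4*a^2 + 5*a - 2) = 2*a^3 + a^2 - a - 2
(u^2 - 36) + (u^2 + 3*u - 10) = 2*u^2 + 3*u - 46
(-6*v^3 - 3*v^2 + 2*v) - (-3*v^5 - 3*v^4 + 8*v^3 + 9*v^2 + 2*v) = 3*v^5 + 3*v^4 - 14*v^3 - 12*v^2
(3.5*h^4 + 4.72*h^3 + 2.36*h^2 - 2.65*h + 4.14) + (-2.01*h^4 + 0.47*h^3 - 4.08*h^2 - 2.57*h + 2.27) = 1.49*h^4 + 5.19*h^3 - 1.72*h^2 - 5.22*h + 6.41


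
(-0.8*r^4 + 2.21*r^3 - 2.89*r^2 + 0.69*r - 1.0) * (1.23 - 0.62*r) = 0.496*r^5 - 2.3542*r^4 + 4.5101*r^3 - 3.9825*r^2 + 1.4687*r - 1.23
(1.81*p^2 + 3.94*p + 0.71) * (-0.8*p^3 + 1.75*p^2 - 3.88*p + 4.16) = -1.448*p^5 + 0.0154999999999998*p^4 - 0.6958*p^3 - 6.5151*p^2 + 13.6356*p + 2.9536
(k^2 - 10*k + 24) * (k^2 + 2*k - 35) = k^4 - 8*k^3 - 31*k^2 + 398*k - 840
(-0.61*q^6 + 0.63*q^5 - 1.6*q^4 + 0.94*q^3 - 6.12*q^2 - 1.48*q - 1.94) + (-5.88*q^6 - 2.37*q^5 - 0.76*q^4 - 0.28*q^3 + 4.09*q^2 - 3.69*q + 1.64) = -6.49*q^6 - 1.74*q^5 - 2.36*q^4 + 0.66*q^3 - 2.03*q^2 - 5.17*q - 0.3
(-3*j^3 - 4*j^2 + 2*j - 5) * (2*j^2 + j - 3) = -6*j^5 - 11*j^4 + 9*j^3 + 4*j^2 - 11*j + 15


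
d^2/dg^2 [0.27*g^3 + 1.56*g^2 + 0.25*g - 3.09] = 1.62*g + 3.12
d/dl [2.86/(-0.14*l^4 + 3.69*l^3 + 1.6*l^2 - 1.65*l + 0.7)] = (1.6016*l^3 - 31.6602*l^2 - 9.152*l + 4.719)/(-0.14*l^4 + 3.69*l^3 + 1.6*l^2 - 1.65*l + 0.7)^2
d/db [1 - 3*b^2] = -6*b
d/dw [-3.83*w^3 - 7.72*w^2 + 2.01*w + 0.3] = -11.49*w^2 - 15.44*w + 2.01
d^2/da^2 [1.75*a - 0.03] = 0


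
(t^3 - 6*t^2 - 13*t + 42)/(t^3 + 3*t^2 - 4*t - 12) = (t - 7)/(t + 2)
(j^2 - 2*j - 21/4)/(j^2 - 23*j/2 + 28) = (j + 3/2)/(j - 8)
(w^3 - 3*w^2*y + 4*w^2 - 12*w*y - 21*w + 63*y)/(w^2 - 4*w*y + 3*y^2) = (-w^2 - 4*w + 21)/(-w + y)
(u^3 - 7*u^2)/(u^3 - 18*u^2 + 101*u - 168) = u^2/(u^2 - 11*u + 24)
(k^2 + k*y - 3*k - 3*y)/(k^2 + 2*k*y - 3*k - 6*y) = (k + y)/(k + 2*y)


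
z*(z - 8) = z^2 - 8*z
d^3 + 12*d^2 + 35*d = d*(d + 5)*(d + 7)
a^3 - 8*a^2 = a^2*(a - 8)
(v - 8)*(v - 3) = v^2 - 11*v + 24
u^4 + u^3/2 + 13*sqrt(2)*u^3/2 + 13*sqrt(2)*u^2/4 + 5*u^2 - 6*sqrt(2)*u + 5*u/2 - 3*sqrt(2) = (u + 1/2)*(u - sqrt(2)/2)*(u + sqrt(2))*(u + 6*sqrt(2))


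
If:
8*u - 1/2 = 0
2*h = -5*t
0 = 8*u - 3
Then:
No Solution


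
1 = 1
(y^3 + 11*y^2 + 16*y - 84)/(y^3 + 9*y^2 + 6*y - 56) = (y + 6)/(y + 4)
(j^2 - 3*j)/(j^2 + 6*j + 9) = j*(j - 3)/(j^2 + 6*j + 9)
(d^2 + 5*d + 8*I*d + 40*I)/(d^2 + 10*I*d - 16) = (d + 5)/(d + 2*I)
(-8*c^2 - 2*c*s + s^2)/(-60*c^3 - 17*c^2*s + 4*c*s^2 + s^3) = (2*c + s)/(15*c^2 + 8*c*s + s^2)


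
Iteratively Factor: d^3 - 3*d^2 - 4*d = (d + 1)*(d^2 - 4*d) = d*(d + 1)*(d - 4)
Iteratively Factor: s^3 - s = (s - 1)*(s^2 + s) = (s - 1)*(s + 1)*(s)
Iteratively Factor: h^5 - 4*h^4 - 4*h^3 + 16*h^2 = (h)*(h^4 - 4*h^3 - 4*h^2 + 16*h) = h*(h - 2)*(h^3 - 2*h^2 - 8*h) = h*(h - 4)*(h - 2)*(h^2 + 2*h) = h^2*(h - 4)*(h - 2)*(h + 2)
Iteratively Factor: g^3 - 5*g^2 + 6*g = (g - 2)*(g^2 - 3*g) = (g - 3)*(g - 2)*(g)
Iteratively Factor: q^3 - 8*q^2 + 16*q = (q - 4)*(q^2 - 4*q) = q*(q - 4)*(q - 4)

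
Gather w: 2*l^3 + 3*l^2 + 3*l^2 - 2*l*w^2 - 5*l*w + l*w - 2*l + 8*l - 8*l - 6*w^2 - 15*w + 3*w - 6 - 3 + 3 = 2*l^3 + 6*l^2 - 2*l + w^2*(-2*l - 6) + w*(-4*l - 12) - 6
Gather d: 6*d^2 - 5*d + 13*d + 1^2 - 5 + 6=6*d^2 + 8*d + 2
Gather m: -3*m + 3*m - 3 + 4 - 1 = 0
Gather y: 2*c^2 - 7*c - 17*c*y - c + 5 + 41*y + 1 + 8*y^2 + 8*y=2*c^2 - 8*c + 8*y^2 + y*(49 - 17*c) + 6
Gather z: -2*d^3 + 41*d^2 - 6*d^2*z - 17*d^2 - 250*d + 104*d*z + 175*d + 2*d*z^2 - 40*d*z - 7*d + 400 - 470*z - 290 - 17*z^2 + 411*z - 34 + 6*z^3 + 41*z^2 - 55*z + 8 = -2*d^3 + 24*d^2 - 82*d + 6*z^3 + z^2*(2*d + 24) + z*(-6*d^2 + 64*d - 114) + 84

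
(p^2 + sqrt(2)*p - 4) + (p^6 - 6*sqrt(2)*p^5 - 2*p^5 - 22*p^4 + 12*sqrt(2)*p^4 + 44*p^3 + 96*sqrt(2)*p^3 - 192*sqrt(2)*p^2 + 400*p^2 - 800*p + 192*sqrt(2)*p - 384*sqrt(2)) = p^6 - 6*sqrt(2)*p^5 - 2*p^5 - 22*p^4 + 12*sqrt(2)*p^4 + 44*p^3 + 96*sqrt(2)*p^3 - 192*sqrt(2)*p^2 + 401*p^2 - 800*p + 193*sqrt(2)*p - 384*sqrt(2) - 4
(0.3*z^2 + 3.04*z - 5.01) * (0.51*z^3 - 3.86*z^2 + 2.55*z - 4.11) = 0.153*z^5 + 0.3924*z^4 - 13.5245*z^3 + 25.8576*z^2 - 25.2699*z + 20.5911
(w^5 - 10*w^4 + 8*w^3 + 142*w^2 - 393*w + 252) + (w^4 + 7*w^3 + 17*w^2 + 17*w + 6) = w^5 - 9*w^4 + 15*w^3 + 159*w^2 - 376*w + 258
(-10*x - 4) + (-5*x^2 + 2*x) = -5*x^2 - 8*x - 4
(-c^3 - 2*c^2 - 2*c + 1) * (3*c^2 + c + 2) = -3*c^5 - 7*c^4 - 10*c^3 - 3*c^2 - 3*c + 2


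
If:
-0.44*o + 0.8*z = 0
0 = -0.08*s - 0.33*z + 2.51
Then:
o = 1.81818181818182*z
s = 31.375 - 4.125*z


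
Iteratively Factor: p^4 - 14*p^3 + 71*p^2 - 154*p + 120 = (p - 2)*(p^3 - 12*p^2 + 47*p - 60) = (p - 4)*(p - 2)*(p^2 - 8*p + 15) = (p - 5)*(p - 4)*(p - 2)*(p - 3)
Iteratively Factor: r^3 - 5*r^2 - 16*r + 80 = (r + 4)*(r^2 - 9*r + 20) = (r - 4)*(r + 4)*(r - 5)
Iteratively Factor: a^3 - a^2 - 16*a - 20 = (a + 2)*(a^2 - 3*a - 10) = (a - 5)*(a + 2)*(a + 2)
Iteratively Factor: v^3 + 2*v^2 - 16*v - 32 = (v - 4)*(v^2 + 6*v + 8) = (v - 4)*(v + 4)*(v + 2)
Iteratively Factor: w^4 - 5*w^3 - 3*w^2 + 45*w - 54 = (w - 3)*(w^3 - 2*w^2 - 9*w + 18) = (w - 3)^2*(w^2 + w - 6) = (w - 3)^2*(w - 2)*(w + 3)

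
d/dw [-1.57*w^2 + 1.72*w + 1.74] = 1.72 - 3.14*w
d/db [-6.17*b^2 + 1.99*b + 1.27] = 1.99 - 12.34*b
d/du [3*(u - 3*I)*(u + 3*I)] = 6*u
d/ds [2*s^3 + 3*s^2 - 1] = 6*s*(s + 1)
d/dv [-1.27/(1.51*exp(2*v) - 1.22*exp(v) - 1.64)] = (3.8354*exp(v) - 1.5494)*exp(v)/(-1.51*exp(2*v) + 1.22*exp(v) + 1.64)^2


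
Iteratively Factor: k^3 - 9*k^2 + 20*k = (k - 4)*(k^2 - 5*k) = (k - 5)*(k - 4)*(k)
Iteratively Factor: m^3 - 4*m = (m)*(m^2 - 4) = m*(m + 2)*(m - 2)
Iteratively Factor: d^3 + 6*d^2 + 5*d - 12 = (d + 4)*(d^2 + 2*d - 3) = (d - 1)*(d + 4)*(d + 3)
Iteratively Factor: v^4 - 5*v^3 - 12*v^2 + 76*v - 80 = (v - 2)*(v^3 - 3*v^2 - 18*v + 40) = (v - 5)*(v - 2)*(v^2 + 2*v - 8) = (v - 5)*(v - 2)*(v + 4)*(v - 2)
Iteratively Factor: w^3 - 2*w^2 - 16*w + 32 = (w - 4)*(w^2 + 2*w - 8) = (w - 4)*(w - 2)*(w + 4)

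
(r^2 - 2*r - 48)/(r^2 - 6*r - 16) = (r + 6)/(r + 2)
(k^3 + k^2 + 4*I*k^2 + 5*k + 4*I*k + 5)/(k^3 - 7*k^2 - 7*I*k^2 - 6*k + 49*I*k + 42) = (k^2 + k*(1 + 5*I) + 5*I)/(k^2 - k*(7 + 6*I) + 42*I)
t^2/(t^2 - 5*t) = t/(t - 5)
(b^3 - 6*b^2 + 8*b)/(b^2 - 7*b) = (b^2 - 6*b + 8)/(b - 7)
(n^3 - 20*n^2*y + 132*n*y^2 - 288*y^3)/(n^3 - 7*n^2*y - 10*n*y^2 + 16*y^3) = (-n^2 + 12*n*y - 36*y^2)/(-n^2 - n*y + 2*y^2)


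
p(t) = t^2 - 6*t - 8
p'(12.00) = 18.00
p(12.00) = 64.00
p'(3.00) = 0.00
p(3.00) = -17.00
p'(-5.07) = -16.14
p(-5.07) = 48.12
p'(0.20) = -5.60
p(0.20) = -9.16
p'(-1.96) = -9.92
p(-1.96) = 7.60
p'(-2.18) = -10.36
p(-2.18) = 9.83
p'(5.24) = 4.48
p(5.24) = -11.98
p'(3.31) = 0.62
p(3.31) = -16.90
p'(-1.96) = -9.92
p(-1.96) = 7.60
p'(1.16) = -3.68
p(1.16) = -13.61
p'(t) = 2*t - 6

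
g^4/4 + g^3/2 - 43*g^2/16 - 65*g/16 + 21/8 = (g/4 + 1/2)*(g - 3)*(g - 1/2)*(g + 7/2)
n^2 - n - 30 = (n - 6)*(n + 5)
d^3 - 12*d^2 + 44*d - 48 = (d - 6)*(d - 4)*(d - 2)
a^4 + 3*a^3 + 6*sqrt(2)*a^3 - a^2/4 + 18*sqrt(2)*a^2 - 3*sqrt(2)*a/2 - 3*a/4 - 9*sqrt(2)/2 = (a - 1/2)*(a + 1/2)*(a + 3)*(a + 6*sqrt(2))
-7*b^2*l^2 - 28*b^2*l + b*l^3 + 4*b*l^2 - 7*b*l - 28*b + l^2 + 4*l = (-7*b + l)*(l + 4)*(b*l + 1)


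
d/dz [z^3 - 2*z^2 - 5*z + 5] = 3*z^2 - 4*z - 5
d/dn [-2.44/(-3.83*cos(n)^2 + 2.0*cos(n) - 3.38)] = (18.6904*cos(n) - 4.88)*sin(n)/(3.83*cos(n)^2 - 2.0*cos(n) + 3.38)^2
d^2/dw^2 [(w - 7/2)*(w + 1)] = 2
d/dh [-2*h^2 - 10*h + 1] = -4*h - 10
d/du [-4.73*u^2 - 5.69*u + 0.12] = -9.46*u - 5.69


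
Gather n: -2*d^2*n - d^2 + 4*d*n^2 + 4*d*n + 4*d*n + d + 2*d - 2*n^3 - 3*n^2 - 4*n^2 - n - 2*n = -d^2 + 3*d - 2*n^3 + n^2*(4*d - 7) + n*(-2*d^2 + 8*d - 3)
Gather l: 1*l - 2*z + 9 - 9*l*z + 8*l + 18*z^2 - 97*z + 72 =l*(9 - 9*z) + 18*z^2 - 99*z + 81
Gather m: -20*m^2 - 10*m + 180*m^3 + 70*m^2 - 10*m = 180*m^3 + 50*m^2 - 20*m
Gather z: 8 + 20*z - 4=20*z + 4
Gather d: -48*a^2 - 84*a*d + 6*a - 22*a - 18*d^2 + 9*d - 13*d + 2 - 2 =-48*a^2 - 16*a - 18*d^2 + d*(-84*a - 4)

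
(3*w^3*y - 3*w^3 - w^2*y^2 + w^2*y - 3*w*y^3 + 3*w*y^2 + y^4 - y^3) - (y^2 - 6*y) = 3*w^3*y - 3*w^3 - w^2*y^2 + w^2*y - 3*w*y^3 + 3*w*y^2 + y^4 - y^3 - y^2 + 6*y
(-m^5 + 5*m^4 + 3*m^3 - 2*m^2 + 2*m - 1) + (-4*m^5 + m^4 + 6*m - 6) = -5*m^5 + 6*m^4 + 3*m^3 - 2*m^2 + 8*m - 7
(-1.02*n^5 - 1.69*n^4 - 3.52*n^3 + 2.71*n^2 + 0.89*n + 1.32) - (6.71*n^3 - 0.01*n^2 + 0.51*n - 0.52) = -1.02*n^5 - 1.69*n^4 - 10.23*n^3 + 2.72*n^2 + 0.38*n + 1.84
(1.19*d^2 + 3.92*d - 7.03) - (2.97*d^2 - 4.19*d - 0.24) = -1.78*d^2 + 8.11*d - 6.79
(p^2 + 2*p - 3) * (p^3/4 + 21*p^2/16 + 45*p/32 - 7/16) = p^5/4 + 29*p^4/16 + 105*p^3/32 - 25*p^2/16 - 163*p/32 + 21/16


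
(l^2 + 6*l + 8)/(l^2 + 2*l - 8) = (l + 2)/(l - 2)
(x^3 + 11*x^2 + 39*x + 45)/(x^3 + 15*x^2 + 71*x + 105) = (x + 3)/(x + 7)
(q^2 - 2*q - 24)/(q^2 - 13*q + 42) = (q + 4)/(q - 7)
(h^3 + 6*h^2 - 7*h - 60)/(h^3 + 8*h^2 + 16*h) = (h^2 + 2*h - 15)/(h*(h + 4))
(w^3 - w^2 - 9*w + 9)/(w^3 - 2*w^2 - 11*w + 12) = (w - 3)/(w - 4)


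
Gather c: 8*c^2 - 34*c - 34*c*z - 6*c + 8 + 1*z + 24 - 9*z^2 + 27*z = 8*c^2 + c*(-34*z - 40) - 9*z^2 + 28*z + 32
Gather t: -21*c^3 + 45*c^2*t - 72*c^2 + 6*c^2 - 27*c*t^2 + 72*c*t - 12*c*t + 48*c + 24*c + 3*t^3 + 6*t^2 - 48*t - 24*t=-21*c^3 - 66*c^2 + 72*c + 3*t^3 + t^2*(6 - 27*c) + t*(45*c^2 + 60*c - 72)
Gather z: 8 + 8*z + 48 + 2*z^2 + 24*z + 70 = 2*z^2 + 32*z + 126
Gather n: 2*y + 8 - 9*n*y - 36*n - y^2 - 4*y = n*(-9*y - 36) - y^2 - 2*y + 8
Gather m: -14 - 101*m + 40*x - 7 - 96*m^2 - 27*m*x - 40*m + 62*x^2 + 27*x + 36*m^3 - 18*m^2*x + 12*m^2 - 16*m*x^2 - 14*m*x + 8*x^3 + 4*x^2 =36*m^3 + m^2*(-18*x - 84) + m*(-16*x^2 - 41*x - 141) + 8*x^3 + 66*x^2 + 67*x - 21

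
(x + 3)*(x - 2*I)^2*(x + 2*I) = x^4 + 3*x^3 - 2*I*x^3 + 4*x^2 - 6*I*x^2 + 12*x - 8*I*x - 24*I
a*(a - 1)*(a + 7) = a^3 + 6*a^2 - 7*a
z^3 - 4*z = z*(z - 2)*(z + 2)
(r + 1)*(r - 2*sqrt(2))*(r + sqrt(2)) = r^3 - sqrt(2)*r^2 + r^2 - 4*r - sqrt(2)*r - 4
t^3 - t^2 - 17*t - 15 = (t - 5)*(t + 1)*(t + 3)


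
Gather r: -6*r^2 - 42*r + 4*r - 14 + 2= -6*r^2 - 38*r - 12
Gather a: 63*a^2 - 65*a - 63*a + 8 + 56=63*a^2 - 128*a + 64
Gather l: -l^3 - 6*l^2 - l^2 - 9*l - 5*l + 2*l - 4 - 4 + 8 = -l^3 - 7*l^2 - 12*l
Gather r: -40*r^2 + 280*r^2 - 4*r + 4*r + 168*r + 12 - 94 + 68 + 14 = 240*r^2 + 168*r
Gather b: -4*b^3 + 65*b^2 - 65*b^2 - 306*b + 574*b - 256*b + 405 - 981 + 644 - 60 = -4*b^3 + 12*b + 8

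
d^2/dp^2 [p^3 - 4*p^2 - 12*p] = 6*p - 8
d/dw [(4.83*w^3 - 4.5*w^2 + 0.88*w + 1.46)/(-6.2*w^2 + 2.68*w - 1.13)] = (-29.946*w^4 + 25.8888*w^3 - 22.9777*w^2 + 28.274*w - 4.9072)/(38.44*w^4 - 33.232*w^3 + 21.1944*w^2 - 6.0568*w + 1.2769)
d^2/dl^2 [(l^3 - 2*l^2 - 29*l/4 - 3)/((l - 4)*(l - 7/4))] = 936/(64*l^3 - 336*l^2 + 588*l - 343)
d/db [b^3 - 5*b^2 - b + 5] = 3*b^2 - 10*b - 1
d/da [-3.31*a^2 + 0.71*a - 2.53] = 0.71 - 6.62*a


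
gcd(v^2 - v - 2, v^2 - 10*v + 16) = v - 2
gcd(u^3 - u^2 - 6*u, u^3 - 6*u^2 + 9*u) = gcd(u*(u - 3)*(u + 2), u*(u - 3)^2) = u^2 - 3*u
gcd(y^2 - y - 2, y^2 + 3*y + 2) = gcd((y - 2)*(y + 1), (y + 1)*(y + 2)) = y + 1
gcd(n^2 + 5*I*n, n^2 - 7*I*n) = n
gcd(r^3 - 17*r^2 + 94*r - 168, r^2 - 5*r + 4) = r - 4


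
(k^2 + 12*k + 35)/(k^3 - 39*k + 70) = (k + 5)/(k^2 - 7*k + 10)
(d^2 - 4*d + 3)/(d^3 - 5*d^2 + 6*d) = (d - 1)/(d*(d - 2))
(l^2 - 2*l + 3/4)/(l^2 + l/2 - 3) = (l - 1/2)/(l + 2)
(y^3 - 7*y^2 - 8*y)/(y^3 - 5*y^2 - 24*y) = (y + 1)/(y + 3)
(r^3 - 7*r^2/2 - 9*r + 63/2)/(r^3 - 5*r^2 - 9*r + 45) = (r - 7/2)/(r - 5)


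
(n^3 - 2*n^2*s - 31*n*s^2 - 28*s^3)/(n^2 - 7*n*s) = n + 5*s + 4*s^2/n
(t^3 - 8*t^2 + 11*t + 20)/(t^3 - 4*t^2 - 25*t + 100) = (t + 1)/(t + 5)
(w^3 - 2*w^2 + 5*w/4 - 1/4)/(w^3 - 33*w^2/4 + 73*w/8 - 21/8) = 2*(2*w^2 - 3*w + 1)/(4*w^2 - 31*w + 21)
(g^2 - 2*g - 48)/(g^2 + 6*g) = (g - 8)/g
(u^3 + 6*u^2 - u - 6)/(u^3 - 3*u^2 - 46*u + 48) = (u + 1)/(u - 8)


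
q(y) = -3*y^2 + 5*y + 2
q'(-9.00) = 59.00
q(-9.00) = -286.00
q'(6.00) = -31.00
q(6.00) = -76.00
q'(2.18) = -8.08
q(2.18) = -1.36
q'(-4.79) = 33.74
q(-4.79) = -90.78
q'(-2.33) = 18.98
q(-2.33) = -25.94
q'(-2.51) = 20.06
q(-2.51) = -29.45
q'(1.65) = -4.90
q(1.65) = 2.08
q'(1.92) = -6.52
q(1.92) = 0.54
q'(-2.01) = 17.06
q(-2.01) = -20.17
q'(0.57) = 1.58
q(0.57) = 3.88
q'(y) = 5 - 6*y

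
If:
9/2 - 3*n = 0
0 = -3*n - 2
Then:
No Solution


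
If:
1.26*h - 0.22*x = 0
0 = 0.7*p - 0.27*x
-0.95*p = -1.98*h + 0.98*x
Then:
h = 0.00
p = 0.00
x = 0.00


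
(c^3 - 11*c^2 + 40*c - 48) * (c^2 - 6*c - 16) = c^5 - 17*c^4 + 90*c^3 - 112*c^2 - 352*c + 768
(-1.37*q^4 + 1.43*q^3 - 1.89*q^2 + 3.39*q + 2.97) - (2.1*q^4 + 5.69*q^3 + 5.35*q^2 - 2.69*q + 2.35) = -3.47*q^4 - 4.26*q^3 - 7.24*q^2 + 6.08*q + 0.62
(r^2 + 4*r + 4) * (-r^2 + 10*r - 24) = -r^4 + 6*r^3 + 12*r^2 - 56*r - 96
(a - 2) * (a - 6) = a^2 - 8*a + 12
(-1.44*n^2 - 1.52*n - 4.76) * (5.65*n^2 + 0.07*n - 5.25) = -8.136*n^4 - 8.6888*n^3 - 19.4404*n^2 + 7.6468*n + 24.99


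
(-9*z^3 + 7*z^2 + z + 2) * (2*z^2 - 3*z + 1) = -18*z^5 + 41*z^4 - 28*z^3 + 8*z^2 - 5*z + 2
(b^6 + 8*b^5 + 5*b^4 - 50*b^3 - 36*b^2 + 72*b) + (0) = b^6 + 8*b^5 + 5*b^4 - 50*b^3 - 36*b^2 + 72*b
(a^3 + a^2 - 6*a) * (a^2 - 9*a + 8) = a^5 - 8*a^4 - 7*a^3 + 62*a^2 - 48*a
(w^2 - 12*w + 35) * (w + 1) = w^3 - 11*w^2 + 23*w + 35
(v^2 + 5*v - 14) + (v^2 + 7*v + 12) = 2*v^2 + 12*v - 2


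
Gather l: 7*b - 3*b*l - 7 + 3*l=7*b + l*(3 - 3*b) - 7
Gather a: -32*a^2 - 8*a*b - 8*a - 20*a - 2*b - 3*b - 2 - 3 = -32*a^2 + a*(-8*b - 28) - 5*b - 5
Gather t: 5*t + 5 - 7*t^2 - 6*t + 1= -7*t^2 - t + 6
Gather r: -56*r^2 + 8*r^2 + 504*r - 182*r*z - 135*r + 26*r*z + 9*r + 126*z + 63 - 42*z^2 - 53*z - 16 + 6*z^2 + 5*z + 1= -48*r^2 + r*(378 - 156*z) - 36*z^2 + 78*z + 48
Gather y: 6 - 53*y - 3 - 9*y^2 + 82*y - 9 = -9*y^2 + 29*y - 6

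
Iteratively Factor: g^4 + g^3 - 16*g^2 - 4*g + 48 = (g - 2)*(g^3 + 3*g^2 - 10*g - 24) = (g - 2)*(g + 2)*(g^2 + g - 12) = (g - 2)*(g + 2)*(g + 4)*(g - 3)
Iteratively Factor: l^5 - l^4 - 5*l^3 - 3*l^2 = (l - 3)*(l^4 + 2*l^3 + l^2) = l*(l - 3)*(l^3 + 2*l^2 + l) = l^2*(l - 3)*(l^2 + 2*l + 1) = l^2*(l - 3)*(l + 1)*(l + 1)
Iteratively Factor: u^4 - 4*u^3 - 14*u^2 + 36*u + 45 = (u - 5)*(u^3 + u^2 - 9*u - 9) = (u - 5)*(u - 3)*(u^2 + 4*u + 3) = (u - 5)*(u - 3)*(u + 1)*(u + 3)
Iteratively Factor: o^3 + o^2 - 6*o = (o + 3)*(o^2 - 2*o) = o*(o + 3)*(o - 2)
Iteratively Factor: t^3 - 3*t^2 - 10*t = (t + 2)*(t^2 - 5*t) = (t - 5)*(t + 2)*(t)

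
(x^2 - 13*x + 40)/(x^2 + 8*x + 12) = (x^2 - 13*x + 40)/(x^2 + 8*x + 12)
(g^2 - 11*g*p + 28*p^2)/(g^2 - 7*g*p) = (g - 4*p)/g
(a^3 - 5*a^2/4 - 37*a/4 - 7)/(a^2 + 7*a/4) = a - 3 - 4/a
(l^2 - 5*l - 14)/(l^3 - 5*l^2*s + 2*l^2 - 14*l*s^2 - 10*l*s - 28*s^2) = (7 - l)/(-l^2 + 5*l*s + 14*s^2)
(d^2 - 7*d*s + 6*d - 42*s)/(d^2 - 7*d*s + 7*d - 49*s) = (d + 6)/(d + 7)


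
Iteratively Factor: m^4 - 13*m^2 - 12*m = (m - 4)*(m^3 + 4*m^2 + 3*m) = m*(m - 4)*(m^2 + 4*m + 3) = m*(m - 4)*(m + 1)*(m + 3)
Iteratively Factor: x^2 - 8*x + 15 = (x - 3)*(x - 5)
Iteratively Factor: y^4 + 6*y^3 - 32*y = (y)*(y^3 + 6*y^2 - 32) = y*(y - 2)*(y^2 + 8*y + 16) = y*(y - 2)*(y + 4)*(y + 4)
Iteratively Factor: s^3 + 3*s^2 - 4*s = (s - 1)*(s^2 + 4*s) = (s - 1)*(s + 4)*(s)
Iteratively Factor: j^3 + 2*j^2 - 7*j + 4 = (j - 1)*(j^2 + 3*j - 4) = (j - 1)^2*(j + 4)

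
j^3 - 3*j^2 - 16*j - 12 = (j - 6)*(j + 1)*(j + 2)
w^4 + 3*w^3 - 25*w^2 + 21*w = w*(w - 3)*(w - 1)*(w + 7)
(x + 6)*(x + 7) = x^2 + 13*x + 42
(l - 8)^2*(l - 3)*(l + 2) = l^4 - 17*l^3 + 74*l^2 + 32*l - 384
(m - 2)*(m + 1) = m^2 - m - 2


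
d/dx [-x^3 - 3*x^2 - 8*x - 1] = -3*x^2 - 6*x - 8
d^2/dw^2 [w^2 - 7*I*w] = 2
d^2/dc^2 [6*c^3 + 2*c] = 36*c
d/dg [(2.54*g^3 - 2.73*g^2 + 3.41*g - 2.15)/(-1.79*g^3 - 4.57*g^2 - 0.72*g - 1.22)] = (-16.4945*g^4 + 8.5502*g^3 - 3.2926*g^2 - 12.9898*g - 5.7082)/(3.2041*g^6 + 16.3606*g^5 + 23.4625*g^4 + 10.9484*g^3 + 11.6692*g^2 + 1.7568*g + 1.4884)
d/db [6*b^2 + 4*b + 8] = 12*b + 4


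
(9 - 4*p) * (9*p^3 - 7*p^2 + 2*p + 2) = -36*p^4 + 109*p^3 - 71*p^2 + 10*p + 18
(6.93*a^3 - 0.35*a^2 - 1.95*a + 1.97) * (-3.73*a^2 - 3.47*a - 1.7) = -25.8489*a^5 - 22.7416*a^4 - 3.293*a^3 + 0.0134000000000007*a^2 - 3.5209*a - 3.349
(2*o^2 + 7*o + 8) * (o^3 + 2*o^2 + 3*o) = 2*o^5 + 11*o^4 + 28*o^3 + 37*o^2 + 24*o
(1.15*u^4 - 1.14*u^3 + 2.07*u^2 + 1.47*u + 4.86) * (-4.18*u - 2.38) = -4.807*u^5 + 2.0282*u^4 - 5.9394*u^3 - 11.0712*u^2 - 23.8134*u - 11.5668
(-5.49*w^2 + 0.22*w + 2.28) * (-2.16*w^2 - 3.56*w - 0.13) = 11.8584*w^4 + 19.0692*w^3 - 4.9943*w^2 - 8.1454*w - 0.2964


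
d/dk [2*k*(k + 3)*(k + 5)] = 6*k^2 + 32*k + 30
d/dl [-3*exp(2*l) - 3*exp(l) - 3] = (-6*exp(l) - 3)*exp(l)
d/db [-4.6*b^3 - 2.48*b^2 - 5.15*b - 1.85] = -13.8*b^2 - 4.96*b - 5.15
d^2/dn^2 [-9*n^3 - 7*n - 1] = -54*n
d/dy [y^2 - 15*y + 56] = 2*y - 15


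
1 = 1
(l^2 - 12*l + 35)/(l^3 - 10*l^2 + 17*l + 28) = (l - 5)/(l^2 - 3*l - 4)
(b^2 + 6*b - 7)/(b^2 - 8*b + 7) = (b + 7)/(b - 7)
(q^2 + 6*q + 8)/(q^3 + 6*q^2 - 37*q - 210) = (q^2 + 6*q + 8)/(q^3 + 6*q^2 - 37*q - 210)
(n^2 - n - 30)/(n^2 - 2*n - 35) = (n - 6)/(n - 7)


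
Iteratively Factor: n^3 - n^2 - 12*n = (n + 3)*(n^2 - 4*n) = n*(n + 3)*(n - 4)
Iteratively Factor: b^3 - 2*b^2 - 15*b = (b - 5)*(b^2 + 3*b) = b*(b - 5)*(b + 3)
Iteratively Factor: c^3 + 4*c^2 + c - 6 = (c + 2)*(c^2 + 2*c - 3) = (c - 1)*(c + 2)*(c + 3)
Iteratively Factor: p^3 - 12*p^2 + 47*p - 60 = (p - 5)*(p^2 - 7*p + 12) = (p - 5)*(p - 3)*(p - 4)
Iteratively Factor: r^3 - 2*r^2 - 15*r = (r - 5)*(r^2 + 3*r) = (r - 5)*(r + 3)*(r)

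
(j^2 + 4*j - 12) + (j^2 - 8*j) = 2*j^2 - 4*j - 12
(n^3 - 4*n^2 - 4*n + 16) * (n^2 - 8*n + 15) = n^5 - 12*n^4 + 43*n^3 - 12*n^2 - 188*n + 240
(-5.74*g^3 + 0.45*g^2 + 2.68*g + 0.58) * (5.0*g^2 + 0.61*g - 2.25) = -28.7*g^5 - 1.2514*g^4 + 26.5895*g^3 + 3.5223*g^2 - 5.6762*g - 1.305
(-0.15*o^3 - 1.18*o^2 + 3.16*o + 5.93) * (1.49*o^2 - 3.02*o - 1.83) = -0.2235*o^5 - 1.3052*o^4 + 8.5465*o^3 + 1.4519*o^2 - 23.6914*o - 10.8519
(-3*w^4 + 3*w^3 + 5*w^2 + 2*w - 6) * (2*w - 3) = -6*w^5 + 15*w^4 + w^3 - 11*w^2 - 18*w + 18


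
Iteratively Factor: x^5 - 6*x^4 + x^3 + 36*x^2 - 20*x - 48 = (x + 2)*(x^4 - 8*x^3 + 17*x^2 + 2*x - 24) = (x - 4)*(x + 2)*(x^3 - 4*x^2 + x + 6) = (x - 4)*(x - 2)*(x + 2)*(x^2 - 2*x - 3) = (x - 4)*(x - 3)*(x - 2)*(x + 2)*(x + 1)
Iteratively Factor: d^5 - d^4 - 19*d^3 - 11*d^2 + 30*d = (d - 5)*(d^4 + 4*d^3 + d^2 - 6*d) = (d - 5)*(d + 3)*(d^3 + d^2 - 2*d) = (d - 5)*(d + 2)*(d + 3)*(d^2 - d) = (d - 5)*(d - 1)*(d + 2)*(d + 3)*(d)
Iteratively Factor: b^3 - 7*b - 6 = (b - 3)*(b^2 + 3*b + 2) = (b - 3)*(b + 1)*(b + 2)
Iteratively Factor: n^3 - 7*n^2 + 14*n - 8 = (n - 2)*(n^2 - 5*n + 4) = (n - 4)*(n - 2)*(n - 1)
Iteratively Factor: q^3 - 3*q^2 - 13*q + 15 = (q - 5)*(q^2 + 2*q - 3) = (q - 5)*(q - 1)*(q + 3)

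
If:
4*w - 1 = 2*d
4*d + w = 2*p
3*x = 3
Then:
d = 2*w - 1/2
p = 9*w/2 - 1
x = 1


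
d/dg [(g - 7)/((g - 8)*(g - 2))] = (-g^2 + 14*g - 54)/(g^4 - 20*g^3 + 132*g^2 - 320*g + 256)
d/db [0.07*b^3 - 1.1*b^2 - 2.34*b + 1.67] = 0.21*b^2 - 2.2*b - 2.34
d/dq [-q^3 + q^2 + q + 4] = -3*q^2 + 2*q + 1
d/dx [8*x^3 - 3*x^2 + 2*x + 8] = 24*x^2 - 6*x + 2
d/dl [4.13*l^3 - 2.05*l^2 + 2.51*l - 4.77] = 12.39*l^2 - 4.1*l + 2.51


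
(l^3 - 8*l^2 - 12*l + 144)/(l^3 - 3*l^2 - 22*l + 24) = (l - 6)/(l - 1)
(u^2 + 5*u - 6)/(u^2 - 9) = (u^2 + 5*u - 6)/(u^2 - 9)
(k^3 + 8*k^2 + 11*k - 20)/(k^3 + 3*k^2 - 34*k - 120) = (k - 1)/(k - 6)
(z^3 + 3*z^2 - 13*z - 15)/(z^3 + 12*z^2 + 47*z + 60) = (z^2 - 2*z - 3)/(z^2 + 7*z + 12)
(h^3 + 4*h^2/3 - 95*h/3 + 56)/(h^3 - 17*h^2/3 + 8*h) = (h + 7)/h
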